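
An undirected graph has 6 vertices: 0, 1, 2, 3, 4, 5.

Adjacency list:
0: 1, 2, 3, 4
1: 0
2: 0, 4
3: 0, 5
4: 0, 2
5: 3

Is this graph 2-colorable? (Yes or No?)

No

0, 2, 4 are mutually adjacent, so at least 3 colors are needed.
So 2 colors are not enough.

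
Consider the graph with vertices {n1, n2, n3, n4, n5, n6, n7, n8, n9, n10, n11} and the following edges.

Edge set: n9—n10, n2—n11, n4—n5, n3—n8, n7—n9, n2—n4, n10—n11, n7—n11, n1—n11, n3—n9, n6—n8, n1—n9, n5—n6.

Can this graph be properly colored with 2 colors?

No

The cycle n3-n8-n6-n5-n4-n2-n11-n1-n9-n3 has odd length 9, so it cannot be 2-colored; at least 3 colors are needed.
So 2 colors are not enough.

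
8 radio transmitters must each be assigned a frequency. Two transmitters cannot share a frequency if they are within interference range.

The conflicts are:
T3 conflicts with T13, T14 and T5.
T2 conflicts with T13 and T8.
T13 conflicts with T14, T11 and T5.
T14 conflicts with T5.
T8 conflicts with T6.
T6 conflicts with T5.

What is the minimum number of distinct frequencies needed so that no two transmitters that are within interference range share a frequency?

T3, T13, T14, T5 all conflict with each other, so at least 4 frequencies are needed.
4 frequencies suffice: T3=4, T2=2, T13=1, T14=3, T8=1, T6=3, T11=2, T5=2. Every pair that conflicts lands in different frequencies.

4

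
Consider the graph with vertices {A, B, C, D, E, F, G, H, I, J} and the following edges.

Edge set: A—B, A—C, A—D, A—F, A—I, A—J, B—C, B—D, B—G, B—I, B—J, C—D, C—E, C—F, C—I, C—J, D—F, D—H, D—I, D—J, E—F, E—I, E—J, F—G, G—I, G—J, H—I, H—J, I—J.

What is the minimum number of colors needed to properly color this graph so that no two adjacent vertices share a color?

A, B, C, D, I, J are pairwise adjacent (a clique of size 6), so at least 6 colors are needed.
A valid assignment using 6 colors: A=5, B=6, C=4, D=3, E=3, F=1, G=3, H=4, I=2, J=1. Every edge joins two different colors.

6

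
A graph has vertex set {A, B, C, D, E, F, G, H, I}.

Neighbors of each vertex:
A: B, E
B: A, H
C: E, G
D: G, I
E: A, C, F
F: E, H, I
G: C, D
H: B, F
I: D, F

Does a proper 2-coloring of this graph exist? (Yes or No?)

No

The cycle E-A-B-H-F-E has odd length 5, so it cannot be 2-colored; at least 3 colors are needed.
So 2 colors are not enough.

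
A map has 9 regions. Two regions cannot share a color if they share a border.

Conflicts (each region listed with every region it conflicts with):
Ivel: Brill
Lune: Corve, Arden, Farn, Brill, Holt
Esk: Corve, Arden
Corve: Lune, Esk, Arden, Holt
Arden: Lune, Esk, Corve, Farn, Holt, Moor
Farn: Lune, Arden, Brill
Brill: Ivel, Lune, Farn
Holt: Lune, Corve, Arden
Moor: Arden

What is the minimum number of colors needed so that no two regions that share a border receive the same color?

4

Lune, Corve, Arden, Holt are mutually in conflict, so at least 4 colors are needed.
4 colors suffice: Ivel=2, Lune=2, Esk=2, Corve=3, Arden=1, Farn=3, Brill=1, Holt=4, Moor=2. Each listed conflict is separated.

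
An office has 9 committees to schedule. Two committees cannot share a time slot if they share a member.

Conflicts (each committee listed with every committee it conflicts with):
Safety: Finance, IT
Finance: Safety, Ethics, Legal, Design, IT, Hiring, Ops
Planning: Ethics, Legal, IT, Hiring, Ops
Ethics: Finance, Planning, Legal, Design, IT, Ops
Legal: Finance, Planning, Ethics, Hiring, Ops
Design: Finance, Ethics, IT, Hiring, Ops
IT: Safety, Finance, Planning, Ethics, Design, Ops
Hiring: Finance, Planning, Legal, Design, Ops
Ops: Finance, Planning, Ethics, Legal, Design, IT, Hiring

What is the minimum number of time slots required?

Finance, Ethics, Design, IT, Ops are mutually in conflict, so at least 5 time slots are needed.
Using 5 time slots: Safety=2, Finance=1, Planning=1, Ethics=3, Legal=4, Design=5, IT=4, Hiring=3, Ops=2. Each listed conflict is separated.

5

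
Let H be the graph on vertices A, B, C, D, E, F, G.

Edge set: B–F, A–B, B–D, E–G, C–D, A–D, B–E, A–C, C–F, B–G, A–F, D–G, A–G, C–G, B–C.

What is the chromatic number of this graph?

A, B, C, D, G form a clique, so at least 5 colors are needed.
5 colors suffice: color 1 → {B}; color 2 → {F, G}; color 3 → {C, E}; color 4 → {A}; color 5 → {D}. No two adjacent vertices share a color.

5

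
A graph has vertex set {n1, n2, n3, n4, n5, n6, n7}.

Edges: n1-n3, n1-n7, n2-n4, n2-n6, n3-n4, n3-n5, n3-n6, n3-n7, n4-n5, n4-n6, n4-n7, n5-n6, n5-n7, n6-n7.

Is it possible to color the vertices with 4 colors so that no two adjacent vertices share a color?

No

n3, n4, n5, n6, n7 are mutually adjacent (a clique of size 5), so at least 5 colors are needed.
So 4 colors are not enough.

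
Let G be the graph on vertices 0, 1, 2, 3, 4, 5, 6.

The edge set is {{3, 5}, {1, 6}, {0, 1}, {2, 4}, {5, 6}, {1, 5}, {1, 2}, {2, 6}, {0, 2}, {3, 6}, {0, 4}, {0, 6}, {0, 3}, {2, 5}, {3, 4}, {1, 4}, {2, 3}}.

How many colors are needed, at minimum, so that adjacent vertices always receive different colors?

4

0, 1, 2, 6 are pairwise adjacent (a clique of size 4), so at least 4 colors are needed.
4 colors suffice: color red → {2}; color blue → {1, 3}; color green → {4, 6}; color yellow → {0, 5}. No two adjacent vertices share a color.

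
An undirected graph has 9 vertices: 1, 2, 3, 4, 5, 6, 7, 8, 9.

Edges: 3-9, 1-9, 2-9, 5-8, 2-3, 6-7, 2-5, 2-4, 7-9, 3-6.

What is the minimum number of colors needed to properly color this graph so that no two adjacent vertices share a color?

3

2, 3, 9 are mutually adjacent, so at least 3 colors are needed.
One proper 3-coloring: 1=b, 2=b, 3=c, 4=a, 5=a, 6=a, 7=b, 8=b, 9=a. No two adjacent vertices share a color.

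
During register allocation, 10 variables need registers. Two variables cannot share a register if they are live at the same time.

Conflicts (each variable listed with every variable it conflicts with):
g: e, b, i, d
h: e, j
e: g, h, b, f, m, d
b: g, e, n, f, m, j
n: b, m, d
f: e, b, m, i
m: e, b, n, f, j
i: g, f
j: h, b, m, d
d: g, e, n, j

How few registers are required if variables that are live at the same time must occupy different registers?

4

e, b, f, m are mutually in conflict, so at least 4 registers are needed.
4 registers suffice: register 1 → {e, n, i, j}; register 2 → {h, b, d}; register 3 → {g, m}; register 4 → {f}. Every pair that conflicts lands in different registers.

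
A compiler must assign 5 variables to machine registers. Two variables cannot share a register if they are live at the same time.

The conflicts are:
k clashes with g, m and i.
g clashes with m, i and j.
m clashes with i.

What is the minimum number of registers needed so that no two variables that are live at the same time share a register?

4

k, g, m, i are mutually in conflict, so at least 4 registers are needed.
Using 4 registers: k=3, g=1, m=4, i=2, j=2. No two conflicting variables share a register.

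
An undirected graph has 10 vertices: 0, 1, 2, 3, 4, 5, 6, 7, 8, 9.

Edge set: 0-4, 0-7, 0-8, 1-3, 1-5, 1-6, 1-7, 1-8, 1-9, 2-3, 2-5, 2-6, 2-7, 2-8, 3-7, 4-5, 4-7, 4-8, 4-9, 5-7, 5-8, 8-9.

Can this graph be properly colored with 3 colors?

The chromatic number is 3. 2, 5, 7 are mutually adjacent, so at least 3 colors are needed.
3 colors suffice: 0=green, 1=blue, 2=blue, 3=green, 4=blue, 5=green, 6=red, 7=red, 8=red, 9=green.
That is already a proper 3-coloring.

Yes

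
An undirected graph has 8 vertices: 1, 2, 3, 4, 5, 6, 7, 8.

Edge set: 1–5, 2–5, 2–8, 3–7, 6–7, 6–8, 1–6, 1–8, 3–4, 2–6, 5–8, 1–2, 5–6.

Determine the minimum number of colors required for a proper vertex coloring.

5

1, 2, 5, 6, 8 are mutually adjacent (a clique of size 5), so at least 5 colors are needed.
5 colors suffice: color red → {3, 6}; color blue → {4, 7, 8}; color green → {1}; color yellow → {2}; color purple → {5}. Every edge joins two different colors.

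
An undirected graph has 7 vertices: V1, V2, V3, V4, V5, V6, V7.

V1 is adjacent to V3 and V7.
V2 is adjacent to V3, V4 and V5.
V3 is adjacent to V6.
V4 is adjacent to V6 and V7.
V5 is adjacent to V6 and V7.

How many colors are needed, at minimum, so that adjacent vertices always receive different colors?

3

The cycle V3-V2-V5-V7-V1-V3 has odd length 5, so it cannot be 2-colored; at least 3 colors are needed.
A valid assignment using 3 colors: V1=3, V2=2, V3=1, V4=1, V5=1, V6=2, V7=2. Every edge joins two different colors.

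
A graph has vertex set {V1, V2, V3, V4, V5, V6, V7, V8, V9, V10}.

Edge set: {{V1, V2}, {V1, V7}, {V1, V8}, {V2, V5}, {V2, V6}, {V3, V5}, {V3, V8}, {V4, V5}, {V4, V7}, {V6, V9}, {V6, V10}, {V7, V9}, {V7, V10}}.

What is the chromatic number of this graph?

3

The cycle V6-V9-V7-V1-V2-V6 has odd length 5, so it cannot be 2-colored; at least 3 colors are needed.
A valid assignment using 3 colors: V1=2, V2=3, V3=2, V4=2, V5=1, V6=1, V7=1, V8=1, V9=2, V10=2. No two adjacent vertices share a color.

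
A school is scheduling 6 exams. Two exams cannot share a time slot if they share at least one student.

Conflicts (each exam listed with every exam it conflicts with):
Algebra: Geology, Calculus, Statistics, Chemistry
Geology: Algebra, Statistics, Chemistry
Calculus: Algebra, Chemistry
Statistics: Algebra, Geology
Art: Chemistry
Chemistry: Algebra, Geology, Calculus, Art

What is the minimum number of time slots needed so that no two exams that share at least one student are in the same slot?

Algebra, Calculus, Chemistry pairwise conflict, so at least 3 time slots are needed.
3 time slots suffice: time slot 1 → {Algebra, Art}; time slot 2 → {Statistics, Chemistry}; time slot 3 → {Geology, Calculus}. No two conflicting exams share a time slot.

3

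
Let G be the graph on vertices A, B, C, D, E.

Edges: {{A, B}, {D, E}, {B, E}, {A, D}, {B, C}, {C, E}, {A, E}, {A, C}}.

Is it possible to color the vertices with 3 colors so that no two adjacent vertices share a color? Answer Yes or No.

No

A, B, C, E form a clique, so at least 4 colors are needed.
So 3 colors are not enough.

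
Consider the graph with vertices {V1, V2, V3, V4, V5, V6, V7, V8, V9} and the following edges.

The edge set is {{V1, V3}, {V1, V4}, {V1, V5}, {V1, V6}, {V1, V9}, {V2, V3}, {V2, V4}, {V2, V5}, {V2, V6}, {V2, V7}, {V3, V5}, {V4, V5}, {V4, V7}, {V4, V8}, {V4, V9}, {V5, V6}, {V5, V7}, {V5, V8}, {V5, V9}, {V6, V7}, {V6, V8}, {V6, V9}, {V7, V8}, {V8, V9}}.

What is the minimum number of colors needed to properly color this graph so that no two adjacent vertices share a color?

4

V1, V4, V5, V9 are mutually adjacent (a clique of size 4), so at least 4 colors are needed.
4 colors suffice: color 1 → {V5}; color 2 → {V3, V4, V6}; color 3 → {V7, V9}; color 4 → {V1, V2, V8}. No two adjacent vertices share a color.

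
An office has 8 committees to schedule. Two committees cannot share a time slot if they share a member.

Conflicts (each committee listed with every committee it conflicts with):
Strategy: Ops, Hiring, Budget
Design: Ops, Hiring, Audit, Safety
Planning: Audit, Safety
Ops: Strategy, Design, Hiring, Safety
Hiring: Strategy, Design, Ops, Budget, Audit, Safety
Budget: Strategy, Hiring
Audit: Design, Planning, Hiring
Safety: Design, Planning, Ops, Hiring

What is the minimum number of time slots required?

4

Design, Ops, Hiring, Safety are mutually in conflict, so at least 4 time slots are needed.
4 time slots suffice: time slot 1 → {Planning, Hiring}; time slot 2 → {Strategy, Design}; time slot 3 → {Ops, Budget, Audit}; time slot 4 → {Safety}. No two conflicting committees share a time slot.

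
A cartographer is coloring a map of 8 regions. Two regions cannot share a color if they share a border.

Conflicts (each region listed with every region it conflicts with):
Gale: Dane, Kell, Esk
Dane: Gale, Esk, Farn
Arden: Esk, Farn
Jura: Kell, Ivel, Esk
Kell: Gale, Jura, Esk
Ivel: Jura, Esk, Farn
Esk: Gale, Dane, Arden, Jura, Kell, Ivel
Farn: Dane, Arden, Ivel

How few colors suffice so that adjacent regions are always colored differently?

Gale, Kell, Esk pairwise conflict, so at least 3 colors are needed.
3 colors suffice: Gale=2, Dane=3, Arden=2, Jura=2, Kell=3, Ivel=3, Esk=1, Farn=1. Every pair that conflicts lands in different colors.

3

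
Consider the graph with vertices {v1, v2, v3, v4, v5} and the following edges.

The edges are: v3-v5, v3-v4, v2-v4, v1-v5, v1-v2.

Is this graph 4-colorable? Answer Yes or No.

Yes

The chromatic number is 3. The cycle v2-v1-v5-v3-v4-v2 has odd length 5, so it cannot be 2-colored; at least 3 colors are needed.
3 colors suffice: color red → {v4, v5}; color blue → {v1, v3}; color green → {v2}.
Since 4 ≥ 3, a proper 4-coloring certainly exists.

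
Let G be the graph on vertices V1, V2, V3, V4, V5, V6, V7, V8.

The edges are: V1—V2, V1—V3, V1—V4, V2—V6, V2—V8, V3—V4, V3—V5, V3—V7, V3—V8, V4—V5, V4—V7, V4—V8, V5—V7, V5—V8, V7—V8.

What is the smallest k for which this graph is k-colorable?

5

V3, V4, V5, V7, V8 are mutually adjacent (a clique of size 5), so at least 5 colors are needed.
5 colors suffice: color 1 → {V1, V6, V8}; color 2 → {V2, V3}; color 3 → {V4}; color 4 → {V5}; color 5 → {V7}. No two adjacent vertices share a color.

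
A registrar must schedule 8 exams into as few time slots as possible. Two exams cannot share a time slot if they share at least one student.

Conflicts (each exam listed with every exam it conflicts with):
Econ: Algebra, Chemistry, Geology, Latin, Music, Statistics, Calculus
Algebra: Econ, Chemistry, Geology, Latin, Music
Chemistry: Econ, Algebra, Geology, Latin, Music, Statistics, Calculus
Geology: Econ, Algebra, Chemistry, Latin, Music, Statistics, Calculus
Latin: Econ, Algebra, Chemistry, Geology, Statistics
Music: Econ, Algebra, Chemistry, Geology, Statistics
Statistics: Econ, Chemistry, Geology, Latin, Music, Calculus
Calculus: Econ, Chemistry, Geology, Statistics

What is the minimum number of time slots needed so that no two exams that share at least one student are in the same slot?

Econ, Chemistry, Geology, Latin, Statistics are mutually in conflict, so at least 5 time slots are needed.
5 time slots suffice: Econ=2, Algebra=4, Chemistry=1, Geology=3, Latin=5, Music=5, Statistics=4, Calculus=5. Each listed conflict is separated.

5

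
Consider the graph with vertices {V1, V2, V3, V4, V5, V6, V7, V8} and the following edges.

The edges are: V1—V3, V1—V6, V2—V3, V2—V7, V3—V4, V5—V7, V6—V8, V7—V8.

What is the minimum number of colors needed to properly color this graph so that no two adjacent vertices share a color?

V7 and V8 are adjacent, so at least 2 colors are needed.
A valid assignment using 2 colors: V1=blue, V2=blue, V3=red, V4=blue, V5=blue, V6=red, V7=red, V8=blue. Every edge joins two different colors.

2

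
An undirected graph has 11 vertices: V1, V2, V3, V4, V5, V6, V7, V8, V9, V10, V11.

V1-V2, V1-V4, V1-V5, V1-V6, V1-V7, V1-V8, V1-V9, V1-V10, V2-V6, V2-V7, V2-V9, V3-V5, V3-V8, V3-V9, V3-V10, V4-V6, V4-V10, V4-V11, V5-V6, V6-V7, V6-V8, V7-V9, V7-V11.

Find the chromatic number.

V1, V2, V6, V7 are pairwise adjacent (a clique of size 4), so at least 4 colors are needed.
4 colors suffice: color red → {V1, V3, V11}; color blue → {V6, V9, V10}; color green → {V4, V5, V7, V8}; color yellow → {V2}. Each edge has distinct colors on its endpoints.

4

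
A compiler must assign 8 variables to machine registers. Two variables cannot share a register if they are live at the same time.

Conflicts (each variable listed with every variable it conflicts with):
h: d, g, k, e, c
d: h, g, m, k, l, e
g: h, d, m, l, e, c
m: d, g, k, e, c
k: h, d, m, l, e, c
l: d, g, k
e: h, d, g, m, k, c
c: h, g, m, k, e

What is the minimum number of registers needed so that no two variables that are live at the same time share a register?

h, g, e, c all conflict with each other, so at least 4 registers are needed.
4 registers suffice: register 1 → {g, k}; register 2 → {d, c}; register 3 → {l, e}; register 4 → {h, m}. No two conflicting variables share a register.

4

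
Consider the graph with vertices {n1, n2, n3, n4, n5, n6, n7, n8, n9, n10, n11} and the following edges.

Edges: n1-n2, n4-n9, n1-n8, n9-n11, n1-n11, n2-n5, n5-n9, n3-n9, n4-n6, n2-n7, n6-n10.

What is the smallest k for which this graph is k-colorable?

3

The cycle n1-n11-n9-n5-n2-n1 has odd length 5, so it cannot be 2-colored; at least 3 colors are needed.
3 colors suffice: color 1 → {n1, n6, n7, n9}; color 2 → {n2, n3, n4, n8, n10, n11}; color 3 → {n5}. No two adjacent vertices share a color.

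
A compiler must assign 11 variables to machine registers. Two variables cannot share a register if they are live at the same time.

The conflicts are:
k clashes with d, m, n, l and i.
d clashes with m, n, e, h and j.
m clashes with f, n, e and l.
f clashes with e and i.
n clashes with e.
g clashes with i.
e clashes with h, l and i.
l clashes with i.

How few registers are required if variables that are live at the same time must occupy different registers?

d, m, n, e are mutually in conflict, so at least 4 registers are needed.
4 registers suffice: register 1 → {k, g, e, j}; register 2 → {m, h, i}; register 3 → {d, f, l}; register 4 → {n}. Every pair that conflicts lands in different registers.

4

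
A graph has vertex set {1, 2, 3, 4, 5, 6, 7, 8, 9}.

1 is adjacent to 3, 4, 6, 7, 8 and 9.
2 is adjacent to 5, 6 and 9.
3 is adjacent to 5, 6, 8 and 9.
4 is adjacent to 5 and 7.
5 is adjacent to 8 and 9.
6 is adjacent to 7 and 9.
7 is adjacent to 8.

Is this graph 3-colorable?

1, 3, 6, 9 are mutually adjacent (a clique of size 4), so at least 4 colors are needed.
So 3 colors are not enough.

No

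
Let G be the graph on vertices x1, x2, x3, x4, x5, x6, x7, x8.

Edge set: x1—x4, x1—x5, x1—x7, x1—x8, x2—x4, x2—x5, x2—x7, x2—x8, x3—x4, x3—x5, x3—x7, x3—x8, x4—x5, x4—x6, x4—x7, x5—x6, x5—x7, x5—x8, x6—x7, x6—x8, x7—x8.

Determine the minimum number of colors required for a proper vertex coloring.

4

x1, x4, x5, x7 are mutually adjacent (a clique of size 4), so at least 4 colors are needed.
4 colors suffice: x1=4, x2=4, x3=4, x4=3, x5=1, x6=4, x7=2, x8=3. No two adjacent vertices share a color.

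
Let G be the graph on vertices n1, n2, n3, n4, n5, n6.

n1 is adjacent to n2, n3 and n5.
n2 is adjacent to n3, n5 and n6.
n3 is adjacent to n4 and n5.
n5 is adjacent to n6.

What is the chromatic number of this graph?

n1, n2, n3, n5 are mutually adjacent (a clique of size 4), so at least 4 colors are needed.
4 colors suffice: color red → {n3, n6}; color blue → {n4, n5}; color green → {n2}; color yellow → {n1}. Every edge joins two different colors.

4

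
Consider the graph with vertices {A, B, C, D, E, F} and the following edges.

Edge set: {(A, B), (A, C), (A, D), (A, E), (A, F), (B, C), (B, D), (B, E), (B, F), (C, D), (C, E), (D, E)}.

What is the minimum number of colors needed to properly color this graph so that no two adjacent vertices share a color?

A, B, C, D, E are mutually adjacent (a clique of size 5), so at least 5 colors are needed.
5 colors suffice: color red → {B}; color blue → {A}; color green → {E, F}; color yellow → {D}; color purple → {C}. Every edge joins two different colors.

5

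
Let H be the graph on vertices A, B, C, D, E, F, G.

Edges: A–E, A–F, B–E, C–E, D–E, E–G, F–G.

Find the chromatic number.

E and G are adjacent, so at least 2 colors are needed.
2 colors suffice: A=2, B=2, C=2, D=2, E=1, F=1, G=2. Each edge has distinct colors on its endpoints.

2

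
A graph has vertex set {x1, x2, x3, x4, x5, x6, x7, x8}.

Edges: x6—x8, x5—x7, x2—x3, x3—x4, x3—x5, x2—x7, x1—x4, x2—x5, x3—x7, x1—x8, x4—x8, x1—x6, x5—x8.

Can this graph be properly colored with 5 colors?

The chromatic number is 4. x2, x3, x5, x7 are mutually adjacent (a clique of size 4), so at least 4 colors are needed.
One proper 4-coloring: x1=2, x2=3, x3=1, x4=3, x5=2, x6=3, x7=4, x8=1.
Since 5 ≥ 4, a proper 5-coloring certainly exists.

Yes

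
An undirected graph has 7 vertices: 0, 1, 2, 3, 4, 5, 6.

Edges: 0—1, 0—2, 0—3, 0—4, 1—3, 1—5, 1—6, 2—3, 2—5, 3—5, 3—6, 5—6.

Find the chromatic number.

4

1, 3, 5, 6 are pairwise adjacent (a clique of size 4), so at least 4 colors are needed.
4 colors suffice: color a → {3, 4}; color b → {0, 5}; color c → {1, 2}; color d → {6}. Each edge has distinct colors on its endpoints.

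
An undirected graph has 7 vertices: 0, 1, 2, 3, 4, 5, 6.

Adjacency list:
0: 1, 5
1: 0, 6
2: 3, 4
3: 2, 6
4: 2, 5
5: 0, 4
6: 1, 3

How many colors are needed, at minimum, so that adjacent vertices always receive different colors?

The cycle 4-5-0-1-6-3-2-4 has odd length 7, so it cannot be 2-colored; at least 3 colors are needed.
3 colors suffice: color a → {1, 3, 5}; color b → {0, 4, 6}; color c → {2}. No two adjacent vertices share a color.

3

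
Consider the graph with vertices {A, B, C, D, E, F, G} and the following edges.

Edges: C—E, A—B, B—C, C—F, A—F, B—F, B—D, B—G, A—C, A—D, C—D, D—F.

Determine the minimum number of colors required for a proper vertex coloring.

5

A, B, C, D, F are mutually adjacent (a clique of size 5), so at least 5 colors are needed.
5 colors suffice: A=3, B=2, C=1, D=5, E=2, F=4, G=1. Every edge joins two different colors.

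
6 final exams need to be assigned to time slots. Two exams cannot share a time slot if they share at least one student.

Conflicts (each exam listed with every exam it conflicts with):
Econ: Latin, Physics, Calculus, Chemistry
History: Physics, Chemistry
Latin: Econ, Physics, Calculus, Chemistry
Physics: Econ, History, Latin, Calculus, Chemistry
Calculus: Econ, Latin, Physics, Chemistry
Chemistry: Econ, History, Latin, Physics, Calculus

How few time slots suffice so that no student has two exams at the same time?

Econ, Latin, Physics, Calculus, Chemistry are mutually in conflict, so at least 5 time slots are needed.
5 time slots suffice: time slot 1 → {Chemistry}; time slot 2 → {Physics}; time slot 3 → {History, Calculus}; time slot 4 → {Latin}; time slot 5 → {Econ}. No two conflicting exams share a time slot.

5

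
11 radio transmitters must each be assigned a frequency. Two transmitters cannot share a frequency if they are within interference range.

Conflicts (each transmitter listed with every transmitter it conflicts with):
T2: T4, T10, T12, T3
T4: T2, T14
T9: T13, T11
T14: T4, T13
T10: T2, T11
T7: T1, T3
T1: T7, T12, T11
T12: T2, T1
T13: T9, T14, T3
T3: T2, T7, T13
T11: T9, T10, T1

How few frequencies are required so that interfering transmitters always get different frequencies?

The cycle T4-T2-T3-T13-T14-T4 has odd length 5, so it cannot be 2-colored; at least 3 frequencies are needed.
3 frequencies suffice: T2=1, T4=3, T9=2, T14=2, T10=2, T7=1, T1=2, T12=3, T13=1, T3=2, T11=1. Each listed conflict is separated.

3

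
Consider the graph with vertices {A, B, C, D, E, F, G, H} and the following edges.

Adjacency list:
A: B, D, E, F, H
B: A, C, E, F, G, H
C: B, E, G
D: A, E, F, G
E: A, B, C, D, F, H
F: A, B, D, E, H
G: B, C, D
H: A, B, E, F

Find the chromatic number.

A, B, E, F, H are pairwise adjacent (a clique of size 5), so at least 5 colors are needed.
A valid assignment using 5 colors: A=green, B=blue, C=green, D=blue, E=red, F=yellow, G=red, H=purple. No two adjacent vertices share a color.

5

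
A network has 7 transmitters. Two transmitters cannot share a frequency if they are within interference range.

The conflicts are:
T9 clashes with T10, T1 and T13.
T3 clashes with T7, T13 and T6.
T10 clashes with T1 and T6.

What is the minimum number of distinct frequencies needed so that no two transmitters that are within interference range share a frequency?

3

T9, T10, T1 are mutually in conflict, so at least 3 frequencies are needed.
3 frequencies suffice: T9=2, T3=1, T10=1, T7=2, T1=3, T13=3, T6=2. Each listed conflict is separated.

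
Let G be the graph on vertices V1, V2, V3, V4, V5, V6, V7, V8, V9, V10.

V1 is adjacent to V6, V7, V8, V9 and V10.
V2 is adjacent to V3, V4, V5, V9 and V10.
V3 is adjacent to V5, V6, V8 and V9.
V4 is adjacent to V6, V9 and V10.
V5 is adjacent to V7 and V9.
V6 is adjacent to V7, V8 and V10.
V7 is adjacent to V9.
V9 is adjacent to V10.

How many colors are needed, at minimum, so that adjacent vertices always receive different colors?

V2, V4, V9, V10 are mutually adjacent (a clique of size 4), so at least 4 colors are needed.
One proper 4-coloring: V1=3, V2=3, V3=2, V4=4, V5=4, V6=1, V7=2, V8=4, V9=1, V10=2. Every edge joins two different colors.

4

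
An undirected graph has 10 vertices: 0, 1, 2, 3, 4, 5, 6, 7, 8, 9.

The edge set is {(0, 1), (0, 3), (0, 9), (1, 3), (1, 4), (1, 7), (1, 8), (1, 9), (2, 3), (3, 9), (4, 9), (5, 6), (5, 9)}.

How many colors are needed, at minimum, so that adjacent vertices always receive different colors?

4

0, 1, 3, 9 are mutually adjacent (a clique of size 4), so at least 4 colors are needed.
A valid assignment using 4 colors: 0=yellow, 1=red, 2=red, 3=green, 4=green, 5=red, 6=blue, 7=blue, 8=blue, 9=blue. No two adjacent vertices share a color.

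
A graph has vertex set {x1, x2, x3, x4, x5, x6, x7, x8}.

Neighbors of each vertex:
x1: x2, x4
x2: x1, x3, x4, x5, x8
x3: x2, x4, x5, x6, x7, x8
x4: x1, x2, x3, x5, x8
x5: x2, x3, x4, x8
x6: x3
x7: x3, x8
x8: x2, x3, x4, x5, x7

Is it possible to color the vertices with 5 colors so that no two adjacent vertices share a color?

The chromatic number is 5. x2, x3, x4, x5, x8 are mutually adjacent (a clique of size 5), so at least 5 colors are needed.
One proper 5-coloring: x1=1, x2=4, x3=1, x4=2, x5=5, x6=2, x7=2, x8=3.
That is already a proper 5-coloring.

Yes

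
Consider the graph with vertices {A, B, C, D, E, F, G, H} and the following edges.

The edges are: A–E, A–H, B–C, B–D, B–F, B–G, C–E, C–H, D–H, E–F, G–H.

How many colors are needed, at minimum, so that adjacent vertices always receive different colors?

E and F are adjacent, so at least 2 colors are needed.
One proper 2-coloring: A=blue, B=red, C=blue, D=blue, E=red, F=blue, G=blue, H=red. No two adjacent vertices share a color.

2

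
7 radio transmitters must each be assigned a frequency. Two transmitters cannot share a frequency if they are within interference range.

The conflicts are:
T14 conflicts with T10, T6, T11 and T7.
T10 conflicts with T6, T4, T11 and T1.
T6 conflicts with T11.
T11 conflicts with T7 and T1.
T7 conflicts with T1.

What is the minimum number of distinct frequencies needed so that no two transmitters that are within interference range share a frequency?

T14, T10, T6, T11 are mutually in conflict, so at least 4 frequencies are needed.
4 frequencies suffice: frequency 1 → {T4, T11}; frequency 2 → {T10, T7}; frequency 3 → {T14, T1}; frequency 4 → {T6}. No two conflicting transmitters share a frequency.

4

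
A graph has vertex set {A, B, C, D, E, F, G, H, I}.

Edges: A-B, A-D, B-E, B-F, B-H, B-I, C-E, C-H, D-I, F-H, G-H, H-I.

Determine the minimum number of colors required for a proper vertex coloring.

3

B, H, I are mutually adjacent, so at least 3 colors are needed.
One proper 3-coloring: A=2, B=1, C=1, D=1, E=2, F=3, G=1, H=2, I=3. Each edge has distinct colors on its endpoints.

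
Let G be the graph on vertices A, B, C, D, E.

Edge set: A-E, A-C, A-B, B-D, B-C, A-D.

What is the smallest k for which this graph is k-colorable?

3

A, B, C are mutually adjacent, so at least 3 colors are needed.
3 colors suffice: color red → {A}; color blue → {B, E}; color green → {C, D}. Each edge has distinct colors on its endpoints.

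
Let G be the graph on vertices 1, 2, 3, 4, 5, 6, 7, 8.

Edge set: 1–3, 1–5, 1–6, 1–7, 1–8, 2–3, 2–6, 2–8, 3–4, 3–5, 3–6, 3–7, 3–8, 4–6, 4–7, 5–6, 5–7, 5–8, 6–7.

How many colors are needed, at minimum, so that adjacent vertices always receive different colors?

1, 3, 5, 6, 7 form a clique, so at least 5 colors are needed.
5 colors suffice: 1=d, 2=c, 3=a, 4=d, 5=e, 6=b, 7=c, 8=b. Every edge joins two different colors.

5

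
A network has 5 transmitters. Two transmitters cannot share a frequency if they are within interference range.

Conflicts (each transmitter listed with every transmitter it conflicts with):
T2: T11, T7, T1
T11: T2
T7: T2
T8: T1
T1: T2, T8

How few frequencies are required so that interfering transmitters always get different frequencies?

2

T8 and T1 conflict, so at least 2 frequencies are needed.
Using 2 frequencies: T2=1, T11=2, T7=2, T8=1, T1=2. No two conflicting transmitters share a frequency.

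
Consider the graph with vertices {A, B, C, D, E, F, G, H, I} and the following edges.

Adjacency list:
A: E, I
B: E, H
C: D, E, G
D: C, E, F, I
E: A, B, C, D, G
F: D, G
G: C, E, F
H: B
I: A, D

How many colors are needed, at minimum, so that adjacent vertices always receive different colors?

3

C, D, E are mutually adjacent, so at least 3 colors are needed.
One proper 3-coloring: A=2, B=2, C=3, D=2, E=1, F=1, G=2, H=1, I=1. Every edge joins two different colors.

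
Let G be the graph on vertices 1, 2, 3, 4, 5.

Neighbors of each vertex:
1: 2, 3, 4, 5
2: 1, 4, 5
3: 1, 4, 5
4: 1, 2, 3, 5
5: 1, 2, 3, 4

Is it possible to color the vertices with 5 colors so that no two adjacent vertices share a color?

Yes

The chromatic number is 4. 1, 2, 4, 5 are mutually adjacent (a clique of size 4), so at least 4 colors are needed.
4 colors suffice: color a → {4}; color b → {5}; color c → {1}; color d → {2, 3}.
Since 5 ≥ 4, a proper 5-coloring certainly exists.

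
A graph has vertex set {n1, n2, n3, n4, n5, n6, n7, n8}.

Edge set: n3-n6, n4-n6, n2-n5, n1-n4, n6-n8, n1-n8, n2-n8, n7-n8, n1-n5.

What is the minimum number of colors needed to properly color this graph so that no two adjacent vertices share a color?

2

n1 and n8 are adjacent, so at least 2 colors are needed.
2 colors suffice: n1=2, n2=2, n3=1, n4=1, n5=1, n6=2, n7=2, n8=1. No two adjacent vertices share a color.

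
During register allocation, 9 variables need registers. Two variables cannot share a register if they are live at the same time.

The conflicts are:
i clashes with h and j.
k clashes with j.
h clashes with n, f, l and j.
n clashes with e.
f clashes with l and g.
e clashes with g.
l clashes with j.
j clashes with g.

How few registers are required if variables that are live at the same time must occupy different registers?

3

h, l, j all conflict with each other, so at least 3 registers are needed.
3 registers suffice: register 1 → {f, e, j}; register 2 → {k, h, g}; register 3 → {i, n, l}. Every pair that conflicts lands in different registers.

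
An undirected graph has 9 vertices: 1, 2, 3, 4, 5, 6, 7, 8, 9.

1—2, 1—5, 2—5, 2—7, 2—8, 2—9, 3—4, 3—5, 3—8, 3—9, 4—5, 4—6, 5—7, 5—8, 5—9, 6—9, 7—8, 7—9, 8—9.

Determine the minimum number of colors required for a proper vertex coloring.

5

2, 5, 7, 8, 9 are pairwise adjacent (a clique of size 5), so at least 5 colors are needed.
5 colors suffice: color a → {5, 6}; color b → {1, 4, 9}; color c → {8}; color d → {2, 3}; color e → {7}. Every edge joins two different colors.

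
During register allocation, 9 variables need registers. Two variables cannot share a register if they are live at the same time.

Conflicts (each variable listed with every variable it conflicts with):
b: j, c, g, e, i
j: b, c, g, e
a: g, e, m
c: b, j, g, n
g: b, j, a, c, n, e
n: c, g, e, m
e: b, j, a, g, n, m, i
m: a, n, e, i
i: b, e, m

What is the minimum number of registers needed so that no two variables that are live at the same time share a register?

b, j, g, e all conflict with each other, so at least 4 registers are needed.
4 registers suffice: register 1 → {c, e}; register 2 → {g, m}; register 3 → {b, a, n}; register 4 → {j, i}. No two conflicting variables share a register.

4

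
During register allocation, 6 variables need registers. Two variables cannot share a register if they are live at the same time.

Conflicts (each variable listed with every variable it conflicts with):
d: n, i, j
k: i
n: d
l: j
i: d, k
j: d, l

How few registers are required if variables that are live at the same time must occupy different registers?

l and j conflict, so at least 2 registers are needed.
Using 2 registers: d=1, k=1, n=2, l=1, i=2, j=2. Each listed conflict is separated.

2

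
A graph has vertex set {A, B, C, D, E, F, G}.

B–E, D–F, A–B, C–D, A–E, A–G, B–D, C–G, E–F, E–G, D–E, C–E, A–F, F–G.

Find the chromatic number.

4

A, E, F, G are pairwise adjacent (a clique of size 4), so at least 4 colors are needed.
4 colors suffice: color red → {E}; color blue → {B, C, F}; color green → {A, D}; color yellow → {G}. Every edge joins two different colors.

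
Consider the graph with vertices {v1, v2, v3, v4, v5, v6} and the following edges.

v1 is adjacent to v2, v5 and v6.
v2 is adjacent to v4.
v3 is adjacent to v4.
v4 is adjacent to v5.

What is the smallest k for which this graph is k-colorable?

2

v4 and v5 are adjacent, so at least 2 colors are needed.
2 colors suffice: color R → {v1, v4}; color B → {v2, v3, v5, v6}. No two adjacent vertices share a color.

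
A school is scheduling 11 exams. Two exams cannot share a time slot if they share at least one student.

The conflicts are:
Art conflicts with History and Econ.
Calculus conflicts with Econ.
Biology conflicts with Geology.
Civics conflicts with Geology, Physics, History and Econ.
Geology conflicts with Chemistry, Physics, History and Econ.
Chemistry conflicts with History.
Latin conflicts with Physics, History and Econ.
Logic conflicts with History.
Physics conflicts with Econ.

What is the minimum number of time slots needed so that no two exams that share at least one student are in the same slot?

Civics, Geology, Physics, Econ all conflict with each other, so at least 4 time slots are needed.
A valid assignment using 4 time slots: Art=2, Calculus=2, Biology=1, Civics=4, Geology=2, Chemistry=3, Latin=2, Logic=2, Physics=3, History=1, Econ=1. No two conflicting exams share a time slot.

4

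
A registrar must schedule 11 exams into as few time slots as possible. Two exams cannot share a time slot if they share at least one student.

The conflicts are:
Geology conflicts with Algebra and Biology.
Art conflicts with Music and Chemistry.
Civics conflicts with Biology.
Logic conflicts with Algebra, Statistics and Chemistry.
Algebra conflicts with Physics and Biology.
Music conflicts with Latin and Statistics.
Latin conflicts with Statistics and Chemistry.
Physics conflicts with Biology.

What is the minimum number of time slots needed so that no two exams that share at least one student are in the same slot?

Algebra, Physics, Biology are mutually in conflict, so at least 3 time slots are needed.
3 time slots suffice: time slot 1 → {Art, Civics, Algebra, Latin}; time slot 2 → {Statistics, Chemistry, Biology}; time slot 3 → {Geology, Logic, Music, Physics}. No two conflicting exams share a time slot.

3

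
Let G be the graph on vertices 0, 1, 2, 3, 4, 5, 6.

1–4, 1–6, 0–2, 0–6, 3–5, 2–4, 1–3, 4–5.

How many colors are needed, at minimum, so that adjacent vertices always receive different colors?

3

The cycle 6-1-4-2-0-6 has odd length 5, so it cannot be 2-colored; at least 3 colors are needed.
3 colors suffice: color a → {3, 4, 6}; color b → {0, 1, 5}; color c → {2}. Each edge has distinct colors on its endpoints.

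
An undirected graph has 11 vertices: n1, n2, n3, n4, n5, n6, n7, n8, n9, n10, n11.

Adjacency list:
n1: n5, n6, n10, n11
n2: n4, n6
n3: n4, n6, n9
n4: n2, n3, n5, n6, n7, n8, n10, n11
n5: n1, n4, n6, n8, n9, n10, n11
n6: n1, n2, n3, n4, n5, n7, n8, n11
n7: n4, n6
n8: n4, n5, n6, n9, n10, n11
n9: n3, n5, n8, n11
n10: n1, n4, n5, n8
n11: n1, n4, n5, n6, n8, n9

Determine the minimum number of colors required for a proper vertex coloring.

5

n4, n5, n6, n8, n11 are mutually adjacent (a clique of size 5), so at least 5 colors are needed.
5 colors suffice: n1=1, n2=3, n3=3, n4=1, n5=3, n6=2, n7=3, n8=4, n9=1, n10=2, n11=5. No two adjacent vertices share a color.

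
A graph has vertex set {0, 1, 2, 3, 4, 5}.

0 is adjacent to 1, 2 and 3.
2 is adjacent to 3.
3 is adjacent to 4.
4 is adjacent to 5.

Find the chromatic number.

3

0, 2, 3 form a triangle, so at least 3 colors are needed.
3 colors suffice: color red → {1, 3, 5}; color blue → {0, 4}; color green → {2}. Each edge has distinct colors on its endpoints.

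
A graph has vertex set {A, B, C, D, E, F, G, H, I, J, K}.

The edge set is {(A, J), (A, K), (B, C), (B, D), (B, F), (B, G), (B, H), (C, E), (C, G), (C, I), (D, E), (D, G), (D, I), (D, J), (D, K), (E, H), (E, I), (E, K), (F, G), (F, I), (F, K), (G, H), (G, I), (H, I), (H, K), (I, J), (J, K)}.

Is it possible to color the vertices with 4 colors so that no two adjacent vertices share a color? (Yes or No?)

The chromatic number is 3. G, H, I are mutually adjacent, so at least 3 colors are needed.
One proper 3-coloring: A=3, B=1, C=3, D=3, E=2, F=3, G=2, H=3, I=1, J=2, K=1.
Since 4 ≥ 3, a proper 4-coloring certainly exists.

Yes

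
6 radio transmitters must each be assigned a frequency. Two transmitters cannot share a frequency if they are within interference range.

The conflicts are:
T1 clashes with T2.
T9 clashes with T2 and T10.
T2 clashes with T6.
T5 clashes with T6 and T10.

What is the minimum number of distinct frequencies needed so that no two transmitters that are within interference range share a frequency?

The cycle T6-T2-T9-T10-T5-T6 has odd length 5, so it cannot be 2-colored; at least 3 frequencies are needed.
3 frequencies suffice: T1=2, T9=2, T2=1, T5=1, T6=2, T10=3. Each listed conflict is separated.

3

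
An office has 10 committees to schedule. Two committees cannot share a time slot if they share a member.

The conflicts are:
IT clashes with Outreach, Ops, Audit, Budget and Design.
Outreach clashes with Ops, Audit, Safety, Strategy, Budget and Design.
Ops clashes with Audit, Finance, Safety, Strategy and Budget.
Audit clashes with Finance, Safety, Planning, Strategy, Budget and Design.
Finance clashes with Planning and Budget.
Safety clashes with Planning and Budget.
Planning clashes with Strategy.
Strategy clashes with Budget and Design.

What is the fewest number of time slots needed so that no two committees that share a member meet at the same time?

5

IT, Outreach, Ops, Audit, Budget pairwise conflict, so at least 5 time slots are needed.
Using 5 time slots: IT=5, Outreach=3, Ops=2, Audit=1, Finance=3, Safety=5, Planning=2, Strategy=5, Budget=4, Design=2. No two conflicting committees share a time slot.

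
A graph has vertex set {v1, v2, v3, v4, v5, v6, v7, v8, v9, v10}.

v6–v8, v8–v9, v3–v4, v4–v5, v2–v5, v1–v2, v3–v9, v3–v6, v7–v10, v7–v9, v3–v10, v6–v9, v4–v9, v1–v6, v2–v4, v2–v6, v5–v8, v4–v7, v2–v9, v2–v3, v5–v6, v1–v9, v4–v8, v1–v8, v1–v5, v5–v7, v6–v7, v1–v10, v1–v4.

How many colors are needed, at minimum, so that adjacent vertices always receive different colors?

v2, v3, v4, v9 form a clique, so at least 4 colors are needed.
4 colors suffice: v1=3, v2=4, v3=3, v4=2, v5=1, v6=2, v7=3, v8=4, v9=1, v10=1. No two adjacent vertices share a color.

4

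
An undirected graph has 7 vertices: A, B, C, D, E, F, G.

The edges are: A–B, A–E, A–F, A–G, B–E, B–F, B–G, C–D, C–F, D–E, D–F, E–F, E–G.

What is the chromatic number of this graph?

A, B, E, F are mutually adjacent (a clique of size 4), so at least 4 colors are needed.
One proper 4-coloring: A=green, B=yellow, C=blue, D=green, E=blue, F=red, G=red. Every edge joins two different colors.

4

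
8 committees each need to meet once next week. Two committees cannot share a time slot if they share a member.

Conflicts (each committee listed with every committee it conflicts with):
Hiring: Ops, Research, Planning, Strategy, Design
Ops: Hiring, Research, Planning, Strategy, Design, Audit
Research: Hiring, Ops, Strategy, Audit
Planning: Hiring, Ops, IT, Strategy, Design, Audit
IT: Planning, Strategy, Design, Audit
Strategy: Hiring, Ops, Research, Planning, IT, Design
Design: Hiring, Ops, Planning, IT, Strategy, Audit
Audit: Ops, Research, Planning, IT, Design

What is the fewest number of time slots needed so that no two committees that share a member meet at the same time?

Hiring, Ops, Planning, Strategy, Design all conflict with each other, so at least 5 time slots are needed.
A valid assignment using 5 time slots: Hiring=5, Ops=4, Research=2, Planning=3, IT=4, Strategy=1, Design=2, Audit=1. Each listed conflict is separated.

5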